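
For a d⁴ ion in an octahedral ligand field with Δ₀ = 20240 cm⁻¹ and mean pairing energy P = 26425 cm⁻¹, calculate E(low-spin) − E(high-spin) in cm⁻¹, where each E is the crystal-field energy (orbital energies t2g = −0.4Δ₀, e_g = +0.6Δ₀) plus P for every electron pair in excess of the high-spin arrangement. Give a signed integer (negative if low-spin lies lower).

High-spin: t2g^3 e_g^1, CFSE = -0.6Δ₀ = -12144 cm⁻¹.
Low-spin t2g^4 e_g^0 gives -1.6Δ₀ = -32384 cm⁻¹, but forming 1 extra pair costs 1P = 26425 cm⁻¹, so E(LS) = -32384 + 26425 = -5959 cm⁻¹.
E(LS) − E(HS) = -5959 − (-12144) = 6185 cm⁻¹.

6185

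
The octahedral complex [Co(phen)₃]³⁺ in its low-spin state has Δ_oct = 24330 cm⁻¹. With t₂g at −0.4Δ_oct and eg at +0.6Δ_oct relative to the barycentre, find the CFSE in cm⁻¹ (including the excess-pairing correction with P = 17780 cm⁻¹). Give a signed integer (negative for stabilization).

-22832

phen is neutral, so the +3 overall charge sits on Co: oxidation state +3.
Co sits in group 9; removing 3 electrons leaves Co³⁺ with 9 − 3 = 6 d electrons.
Configuration: t₂g⁶ eg⁰.
The orbital stabilization is -2.4Δ_oct = -2.4 × 24330 = -58392 cm⁻¹.
High-spin d⁶ would be t₂g⁴ eg² with 1 pair; low-spin has 3, so 2 excess pairs cost +2P = +35560 cm⁻¹.
Overall CFSE = -58392 + 35560 = -22832 cm⁻¹.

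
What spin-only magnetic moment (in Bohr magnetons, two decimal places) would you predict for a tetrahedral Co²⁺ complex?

Co²⁺: group 9, so d-count = 9 − 2 = 7.
Tetrahedral splitting is small, so the complex is high-spin.
Configuration: e⁴ t₂³ → 3 unpaired electrons.
μ(spin-only) = √[3(3+2)] = √15 ≈ 3.87 Bohr magnetons.

3.87 Bohr magnetons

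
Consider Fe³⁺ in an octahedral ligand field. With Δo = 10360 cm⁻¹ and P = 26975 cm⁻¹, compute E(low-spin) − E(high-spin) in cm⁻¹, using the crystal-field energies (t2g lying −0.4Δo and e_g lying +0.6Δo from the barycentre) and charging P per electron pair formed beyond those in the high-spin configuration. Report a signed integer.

Fe is in group 8, so Fe³⁺ is d⁵ (8 − 3 = 5).
High-spin d⁵ fills as t2g^3 e_g^2 with CFSE 3(−0.4) + 2(+0.6) = 0.0Δo = 0 cm⁻¹.
Low-spin t2g^5 e_g^0 gives -2.0Δo = -20720 cm⁻¹, but forming 2 extra pairs costs 2P = 53950 cm⁻¹, so E(LS) = -20720 + 53950 = 33230 cm⁻¹.
The difference is 33230 − (0) = 33230 cm⁻¹, so high-spin lies lower.

33230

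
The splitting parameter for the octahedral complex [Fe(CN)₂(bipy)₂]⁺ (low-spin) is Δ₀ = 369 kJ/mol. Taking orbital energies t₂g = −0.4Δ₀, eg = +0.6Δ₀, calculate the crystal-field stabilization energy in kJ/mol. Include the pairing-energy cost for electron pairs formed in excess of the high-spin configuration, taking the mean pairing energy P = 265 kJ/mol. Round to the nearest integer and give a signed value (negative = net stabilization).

-208

Ligand charges: 2×(-1) from CN⁻ and 2×(+0) from bipy sum to -2; with overall charge +1, Fe is +3.
Fe sits in group 8; removing 3 electrons leaves Fe³⁺ with 8 − 3 = 5 d electrons.
The d⁵ electrons fill as t₂g⁵ eg⁰.
Orbital CFSE = 5(-0.4) + 0(0.6) = -2.0Δ₀ = -2.0 × 369 = -738 kJ/mol.
Pairing penalty: 2 pairs vs 0 in the high-spin reference → 2 extra × P = 530 kJ/mol.
Combining: -738 + 530 = -208 kJ/mol.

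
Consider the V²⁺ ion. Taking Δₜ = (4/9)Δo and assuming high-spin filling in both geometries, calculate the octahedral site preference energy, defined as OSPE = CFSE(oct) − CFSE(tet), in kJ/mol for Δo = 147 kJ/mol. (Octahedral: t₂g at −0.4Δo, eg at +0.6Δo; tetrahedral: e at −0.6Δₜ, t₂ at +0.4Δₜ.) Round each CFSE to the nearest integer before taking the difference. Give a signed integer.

Group 5 minus oxidation state +2 gives a d³ configuration for V²⁺.
Octahedral high-spin t2g^3 e_g^0: CFSE = -1.2 × 147 = -176 kJ/mol.
Tetrahedral e^2 t2^1 gives -0.8Δₜ = -0.8 × (4/9) × 147 = -52 kJ/mol.
OSPE = CFSE(oct) − CFSE(tet) = -176 − (-52) = -124 kJ/mol.

-124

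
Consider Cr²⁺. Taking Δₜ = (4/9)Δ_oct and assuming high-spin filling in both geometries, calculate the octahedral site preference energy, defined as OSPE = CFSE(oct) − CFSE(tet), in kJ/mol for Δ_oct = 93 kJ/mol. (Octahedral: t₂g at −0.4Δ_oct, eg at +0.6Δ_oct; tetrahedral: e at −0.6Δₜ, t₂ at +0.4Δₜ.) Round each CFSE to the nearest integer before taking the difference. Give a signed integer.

-39

Cr²⁺: group 6, so d-count = 6 − 2 = 4.
Octahedral (high-spin): t2g^3 e_g^1, CFSE = 3(−0.4) + 1(+0.6) = -0.6Δ_oct = -0.6 × 93 = -56 kJ/mol.
In a tetrahedral site the filling is e^2 t2^2: CFSE(tet) = -0.4Δₜ = -0.4 × (4/9)(93) = -17 kJ/mol.
OSPE = -56 − (-17) = -39 kJ/mol.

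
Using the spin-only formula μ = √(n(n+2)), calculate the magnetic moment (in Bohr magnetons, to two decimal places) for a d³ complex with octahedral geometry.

Configuration: t₂g³ eg⁰ → 3 unpaired electrons.
μ(spin-only) = √[3(3+2)] = √15 ≈ 3.87 Bohr magnetons.

3.87 Bohr magnetons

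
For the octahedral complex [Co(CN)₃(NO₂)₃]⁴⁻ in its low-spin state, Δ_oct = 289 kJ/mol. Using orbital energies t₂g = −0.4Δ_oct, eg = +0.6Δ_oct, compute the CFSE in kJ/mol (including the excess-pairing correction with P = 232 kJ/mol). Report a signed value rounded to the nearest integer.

Ligand charges: 3×(-1) from CN⁻ and 3×(-1) from NO₂⁻ sum to -6; with overall charge -4, Co is +2.
Group 9 minus oxidation state +2 gives a d⁷ configuration for Co²⁺.
The d⁷ electrons fill as t₂g⁶ eg¹.
CFSE(orbital) = 6×(-0.4Δ_oct) + 1×(0.6Δ_oct) = -1.8Δ_oct; with Δ_oct = 289 kJ/mol that is -520 kJ/mol.
High-spin d⁷ would be t₂g⁵ eg² with 2 pairs; low-spin has 3, so 1 excess pair costs +1P = +232 kJ/mol.
Combining: -520 + 232 = -288 kJ/mol.

-288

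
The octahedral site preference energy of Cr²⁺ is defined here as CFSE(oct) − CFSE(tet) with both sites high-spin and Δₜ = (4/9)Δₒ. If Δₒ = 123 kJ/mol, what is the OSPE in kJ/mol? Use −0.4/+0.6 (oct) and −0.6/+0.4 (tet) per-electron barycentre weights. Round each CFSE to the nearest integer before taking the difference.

Cr is in group 6, so Cr²⁺ is d⁴ (6 − 2 = 4).
Octahedral (high-spin): t2g^3 e_g^1, CFSE = 3(−0.4) + 1(+0.6) = -0.6Δₒ = -0.6 × 123 = -74 kJ/mol.
In a tetrahedral site the filling is e^2 t2^2: CFSE(tet) = -0.4Δₜ = -0.4 × (4/9)(123) = -22 kJ/mol.
OSPE = CFSE(oct) − CFSE(tet) = -74 − (-22) = -52 kJ/mol.

-52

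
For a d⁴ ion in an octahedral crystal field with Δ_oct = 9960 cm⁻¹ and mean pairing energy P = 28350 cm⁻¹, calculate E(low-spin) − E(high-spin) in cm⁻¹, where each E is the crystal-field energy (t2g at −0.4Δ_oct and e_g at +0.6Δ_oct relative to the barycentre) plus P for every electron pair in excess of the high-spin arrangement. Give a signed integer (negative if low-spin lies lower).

18390

High-spin: t2g^3 e_g^1, CFSE = -0.6Δ_oct = -5976 cm⁻¹.
Low-spin t2g^4 e_g^0 gives -1.6Δ_oct = -15936 cm⁻¹, but forming 1 extra pair costs 1P = 28350 cm⁻¹, so E(LS) = -15936 + 28350 = 12414 cm⁻¹.
The difference is 12414 − (-5976) = 18390 cm⁻¹, so high-spin lies lower.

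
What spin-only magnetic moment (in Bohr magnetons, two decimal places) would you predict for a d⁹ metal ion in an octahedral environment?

1.73 Bohr magnetons

Configuration: t2g^6 e_g^3 → 1 unpaired electron.
μ(spin-only) = √[1(1+2)] = √3 ≈ 1.73 Bohr magnetons.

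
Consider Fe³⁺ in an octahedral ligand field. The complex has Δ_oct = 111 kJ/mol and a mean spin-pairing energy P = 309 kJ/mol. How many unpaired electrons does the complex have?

Fe³⁺: group 8, so d-count = 8 − 3 = 5.
Here Δ_oct < P (111 < 309), so the high-spin state is favoured.
Filling d⁵ accordingly: t₂g³ eg².
Unpaired electrons: 5.

5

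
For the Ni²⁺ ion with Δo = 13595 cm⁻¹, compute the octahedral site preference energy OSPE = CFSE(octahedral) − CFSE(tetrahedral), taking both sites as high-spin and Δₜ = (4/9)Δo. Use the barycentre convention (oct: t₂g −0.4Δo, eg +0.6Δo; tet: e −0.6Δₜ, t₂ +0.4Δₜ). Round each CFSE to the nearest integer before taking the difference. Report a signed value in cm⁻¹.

Group 10 minus oxidation state +2 gives a d⁸ configuration for Ni²⁺.
Octahedral high-spin t₂g⁶ eg²: CFSE = -1.2 × 13595 = -16314 cm⁻¹.
Tetrahedral: e⁴ t₂⁴, CFSE = 4(−0.6) + 4(+0.4) = -0.8Δₜ = -0.8 × (4/9) × 13595 = -4834 cm⁻¹.
OSPE = CFSE(oct) − CFSE(tet) = -16314 − (-4834) = -11480 cm⁻¹.

-11480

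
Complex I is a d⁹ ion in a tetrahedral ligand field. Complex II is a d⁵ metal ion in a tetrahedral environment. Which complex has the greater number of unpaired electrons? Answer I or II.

II

I: Tetrahedral fields are weak (Δₜ ≈ 4/9 Δₒ), so electrons fill high-spin; e⁴ t₂⁵ → 1 unpaired.
II: Tetrahedral fields are weak (Δₜ ≈ 4/9 Δₒ), so electrons fill high-spin; e² t₂³ → 5 unpaired.
So II has more unpaired electrons.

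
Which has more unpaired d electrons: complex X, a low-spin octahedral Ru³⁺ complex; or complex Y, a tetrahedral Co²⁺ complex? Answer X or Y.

Y

X: Ru is in group 8, so Ru³⁺ is d⁵ (8 − 3 = 5); t2g^5 e_g^0 → 1 unpaired.
Y: Co sits in group 9; removing 2 electrons leaves Co²⁺ with 9 − 2 = 7 d electrons; With tetrahedral geometry the complex is necessarily high-spin; e⁴ t₂³ → 3 unpaired.
So Y has more unpaired electrons.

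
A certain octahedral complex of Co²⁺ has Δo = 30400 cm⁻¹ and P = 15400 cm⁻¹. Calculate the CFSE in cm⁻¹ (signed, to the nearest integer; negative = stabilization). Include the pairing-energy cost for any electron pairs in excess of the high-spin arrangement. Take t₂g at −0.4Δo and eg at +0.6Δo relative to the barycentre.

Co is in group 9, so Co²⁺ is d⁷ (9 − 2 = 7).
Δo > P, so pairing is preferred: the ground state is low-spin.
Filling d⁷ accordingly: t₂g⁶ eg¹.
Orbital CFSE = -1.8Δo = -1.8 × 30400 = -54720 cm⁻¹.
Excess pairs vs high-spin: 3 − 2 = 1; pairing cost = +15400 cm⁻¹.
Net CFSE = -54720 + 15400 = -39320 cm⁻¹.

-39320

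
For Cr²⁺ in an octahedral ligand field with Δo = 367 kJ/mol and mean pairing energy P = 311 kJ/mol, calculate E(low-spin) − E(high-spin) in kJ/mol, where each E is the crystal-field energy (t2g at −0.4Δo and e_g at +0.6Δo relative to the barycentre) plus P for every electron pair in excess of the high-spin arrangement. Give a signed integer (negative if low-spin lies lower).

Group 6 minus oxidation state +2 gives a d⁴ configuration for Cr²⁺.
High-spin d⁴ fills as t2g^3 e_g^1 with CFSE 3(−0.4) + 1(+0.6) = -0.6Δo = -220 kJ/mol.
Low-spin t2g^4 e_g^0 gives -1.6Δo = -587 kJ/mol, but forming 1 extra pair costs 1P = 311 kJ/mol, so E(LS) = -587 + 311 = -276 kJ/mol.
Thus E(LS) − E(HS) = -56 kJ/mol.

-56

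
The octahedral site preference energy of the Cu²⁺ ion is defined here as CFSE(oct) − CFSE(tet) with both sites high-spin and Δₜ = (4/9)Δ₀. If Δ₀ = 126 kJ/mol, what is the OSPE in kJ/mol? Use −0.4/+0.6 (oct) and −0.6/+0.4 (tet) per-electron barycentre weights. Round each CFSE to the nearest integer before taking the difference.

-54

Cu²⁺: group 11, so d-count = 11 − 2 = 9.
In an octahedral site d⁹ (HS) is t2g^6 e_g^3, giving CFSE(oct) = -0.6Δ₀ = -76 kJ/mol.
In a tetrahedral site the filling is e^4 t2^5: CFSE(tet) = -0.4Δₜ = -0.4 × (4/9)(126) = -22 kJ/mol.
OSPE = -76 − (-22) = -54 kJ/mol.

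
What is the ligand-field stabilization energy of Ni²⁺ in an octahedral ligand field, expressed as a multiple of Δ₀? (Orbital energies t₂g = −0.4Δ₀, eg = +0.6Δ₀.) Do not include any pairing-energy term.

-1.2 Δ₀

Group 10 minus oxidation state +2 gives a d⁸ configuration for Ni²⁺.
For octahedral d⁸ the high- and low-spin configurations coincide.
Configuration: t₂g⁶ eg².
CFSE = 6(-0.4Δ₀) + 2(0.6Δ₀) = -2.4Δ₀ + 1.2Δ₀ = -1.2Δ₀.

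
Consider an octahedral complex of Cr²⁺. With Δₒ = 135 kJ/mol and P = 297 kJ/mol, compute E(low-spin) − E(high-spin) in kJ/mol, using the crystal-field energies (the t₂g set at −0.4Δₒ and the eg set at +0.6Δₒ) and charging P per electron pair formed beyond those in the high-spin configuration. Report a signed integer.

162

Cr is in group 6, so Cr²⁺ is d⁴ (6 − 2 = 4).
High-spin d⁴ fills as t₂g³ eg¹ with CFSE 3(−0.4) + 1(+0.6) = -0.6Δₒ = -81 kJ/mol.
Low-spin: t₂g⁴ eg⁰, orbital CFSE = -1.6Δₒ = -216 kJ/mol; plus 1 excess pair × P = +297 kJ/mol; total 81 kJ/mol.
The difference is 81 − (-81) = 162 kJ/mol, so high-spin lies lower.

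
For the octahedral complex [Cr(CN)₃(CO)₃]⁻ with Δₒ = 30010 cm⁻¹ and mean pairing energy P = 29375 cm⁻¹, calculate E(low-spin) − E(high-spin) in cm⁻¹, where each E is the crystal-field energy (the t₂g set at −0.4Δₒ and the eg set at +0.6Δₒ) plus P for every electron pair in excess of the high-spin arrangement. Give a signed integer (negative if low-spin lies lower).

Ligand charges: 3×(-1) from CN⁻ and 3×(+0) from CO sum to -3; with overall charge -1, Cr is +2.
Cr²⁺: group 6, so d-count = 6 − 2 = 4.
High-spin d⁴ fills as t₂g³ eg¹ with CFSE 3(−0.4) + 1(+0.6) = -0.6Δₒ = -18006 cm⁻¹.
Low-spin: t₂g⁴ eg⁰, orbital CFSE = -1.6Δₒ = -48016 cm⁻¹; plus 1 excess pair × P = +29375 cm⁻¹; total -18641 cm⁻¹.
E(LS) − E(HS) = -18641 − (-18006) = -635 cm⁻¹.

-635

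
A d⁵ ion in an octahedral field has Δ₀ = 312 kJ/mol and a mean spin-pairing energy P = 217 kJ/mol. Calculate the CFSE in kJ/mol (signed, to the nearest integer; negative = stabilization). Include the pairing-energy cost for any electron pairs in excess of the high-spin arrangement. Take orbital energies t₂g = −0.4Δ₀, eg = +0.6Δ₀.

-190

With Δ₀ > P the complex is low-spin.
Filling d⁵ accordingly: t₂g⁵ eg⁰.
Orbital CFSE = -2.0Δ₀ = -2.0 × 312 = -624 kJ/mol.
Excess pairs vs high-spin: 2 − 0 = 2; pairing cost = +434 kJ/mol.
Net CFSE = -624 + 434 = -190 kJ/mol.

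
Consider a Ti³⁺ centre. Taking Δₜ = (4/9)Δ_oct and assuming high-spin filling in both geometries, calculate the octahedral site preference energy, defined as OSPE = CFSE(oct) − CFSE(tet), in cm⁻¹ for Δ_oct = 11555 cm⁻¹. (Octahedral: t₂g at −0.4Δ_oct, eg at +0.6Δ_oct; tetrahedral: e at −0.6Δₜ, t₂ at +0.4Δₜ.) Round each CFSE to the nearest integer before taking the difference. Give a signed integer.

-1541

Ti sits in group 4; removing 3 electrons leaves Ti³⁺ with 4 − 3 = 1 d electrons.
Octahedral (high-spin): t₂g¹ eg⁰, CFSE = 1(−0.4) + 0(+0.6) = -0.4Δ_oct = -0.4 × 11555 = -4622 cm⁻¹.
Tetrahedral e¹ t₂⁰ gives -0.6Δₜ = -0.6 × (4/9) × 11555 = -3081 cm⁻¹.
OSPE = -4622 − (-3081) = -1541 cm⁻¹.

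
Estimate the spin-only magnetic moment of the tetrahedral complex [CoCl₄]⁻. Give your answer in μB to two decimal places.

Each Cl⁻ contributes -1; 4 × (-1) = -4. With overall charge -1, Co is in the +3 oxidation state.
Co is in group 9, so Co³⁺ is d⁶ (9 − 3 = 6).
Tetrahedral fields are weak (Δₜ ≈ 4/9 Δₒ), so electrons fill high-spin.
Configuration: e³ t₂³ → 4 unpaired electrons.
μ(spin-only) = √[4(4+2)] = √24 ≈ 4.90 μB.

4.90 μB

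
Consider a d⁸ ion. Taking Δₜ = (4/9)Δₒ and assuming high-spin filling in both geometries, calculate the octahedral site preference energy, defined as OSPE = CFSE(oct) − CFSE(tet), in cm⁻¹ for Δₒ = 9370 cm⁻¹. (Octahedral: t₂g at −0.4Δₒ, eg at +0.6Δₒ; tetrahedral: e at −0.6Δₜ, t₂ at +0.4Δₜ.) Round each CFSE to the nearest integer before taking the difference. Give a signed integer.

Octahedral high-spin t₂g⁶ eg²: CFSE = -1.2 × 9370 = -11244 cm⁻¹.
Tetrahedral: e⁴ t₂⁴, CFSE = 4(−0.6) + 4(+0.4) = -0.8Δₜ = -0.8 × (4/9) × 9370 = -3332 cm⁻¹.
Subtracting, OSPE = -11244 − (-3332) = -7912 cm⁻¹.

-7912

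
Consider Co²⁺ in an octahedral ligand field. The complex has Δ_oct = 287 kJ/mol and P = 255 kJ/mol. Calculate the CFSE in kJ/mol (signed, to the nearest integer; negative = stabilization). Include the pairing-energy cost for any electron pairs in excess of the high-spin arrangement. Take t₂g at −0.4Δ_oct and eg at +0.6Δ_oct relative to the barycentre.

-262

Co sits in group 9; removing 2 electrons leaves Co²⁺ with 9 − 2 = 7 d electrons.
Since Δ_oct = 287 kJ/mol > P = 255 kJ/mol, the complex adopts the low-spin configuration.
Configuration: t₂g⁶ eg¹.
Orbital CFSE = -1.8Δ_oct = -1.8 × 287 = -517 kJ/mol.
Excess pairs vs high-spin: 3 − 2 = 1; pairing cost = +255 kJ/mol.
Net CFSE = -517 + 255 = -262 kJ/mol.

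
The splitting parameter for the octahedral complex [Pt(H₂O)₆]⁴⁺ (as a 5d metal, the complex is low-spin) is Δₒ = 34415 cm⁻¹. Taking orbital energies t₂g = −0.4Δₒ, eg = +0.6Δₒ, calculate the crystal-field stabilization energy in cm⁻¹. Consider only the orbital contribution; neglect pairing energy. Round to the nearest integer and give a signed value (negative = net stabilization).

-82596

H₂O is neutral, so the +4 overall charge sits on Pt: oxidation state +4.
Pt sits in group 10; removing 4 electrons leaves Pt⁴⁺ with 10 − 4 = 6 d electrons.
Electron filling gives t₂g⁶ eg⁰.
The orbital stabilization is -2.4Δₒ = -2.4 × 34415 = -82596 cm⁻¹.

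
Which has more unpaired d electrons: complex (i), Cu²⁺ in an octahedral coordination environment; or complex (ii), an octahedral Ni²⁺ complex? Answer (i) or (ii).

(ii)

(i): Cu is in group 11, so Cu²⁺ is d⁹ (11 − 2 = 9); t₂g⁶ eg³ → 1 unpaired.
(ii): Ni²⁺: group 10, so d-count = 10 − 2 = 8; t2g^6 e_g^2 → 2 unpaired.
So (ii) has more unpaired electrons.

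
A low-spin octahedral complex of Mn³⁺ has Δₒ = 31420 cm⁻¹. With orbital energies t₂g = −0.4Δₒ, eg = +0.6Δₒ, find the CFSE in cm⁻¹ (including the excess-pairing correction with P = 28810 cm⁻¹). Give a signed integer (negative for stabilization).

Mn sits in group 7; removing 3 electrons leaves Mn³⁺ with 7 − 3 = 4 d electrons.
The d⁴ electrons fill as t₂g⁴ eg⁰.
Orbital CFSE = 4(-0.4) + 0(0.6) = -1.6Δₒ = -1.6 × 31420 = -50272 cm⁻¹.
Pairing penalty: 1 pair vs 0 in the high-spin reference → 1 extra × P = 28810 cm⁻¹.
Overall CFSE = -50272 + 28810 = -21462 cm⁻¹.

-21462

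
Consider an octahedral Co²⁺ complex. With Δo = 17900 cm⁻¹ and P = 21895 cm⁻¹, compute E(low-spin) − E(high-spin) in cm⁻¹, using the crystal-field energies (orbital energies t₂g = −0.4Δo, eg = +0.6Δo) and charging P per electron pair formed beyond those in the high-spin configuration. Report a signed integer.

Co sits in group 9; removing 2 electrons leaves Co²⁺ with 9 − 2 = 7 d electrons.
High-spin: t₂g⁵ eg², CFSE = -0.8Δo = -14320 cm⁻¹.
Low-spin: t₂g⁶ eg¹, orbital CFSE = -1.8Δo = -32220 cm⁻¹; plus 1 excess pair × P = +21895 cm⁻¹; total -10325 cm⁻¹.
The difference is -10325 − (-14320) = 3995 cm⁻¹, so high-spin lies lower.

3995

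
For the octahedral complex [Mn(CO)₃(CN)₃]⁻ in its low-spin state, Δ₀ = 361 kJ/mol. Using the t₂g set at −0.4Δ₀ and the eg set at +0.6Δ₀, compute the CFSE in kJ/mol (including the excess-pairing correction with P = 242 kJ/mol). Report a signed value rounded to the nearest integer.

-238

Ligand charges: 3×(+0) from CO and 3×(-1) from CN⁻ sum to -3; with overall charge -1, Mn is +2.
Group 7 minus oxidation state +2 gives a d⁵ configuration for Mn²⁺.
The d⁵ electrons fill as t₂g⁵ eg⁰.
CFSE(orbital) = 5×(-0.4Δ₀) + 0×(0.6Δ₀) = -2.0Δ₀; with Δ₀ = 361 kJ/mol that is -722 kJ/mol.
Pairing penalty: 2 pairs vs 0 in the high-spin reference → 2 extra × P = 484 kJ/mol.
Combining: -722 + 484 = -238 kJ/mol.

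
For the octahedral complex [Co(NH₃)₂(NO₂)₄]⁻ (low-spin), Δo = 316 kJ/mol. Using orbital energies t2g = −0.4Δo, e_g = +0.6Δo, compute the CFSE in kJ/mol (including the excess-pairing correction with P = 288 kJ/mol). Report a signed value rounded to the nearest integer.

Ligand charges: 2×(+0) from NH₃ and 4×(-1) from NO₂⁻ sum to -4; with overall charge -1, Co is +3.
Co is in group 9, so Co³⁺ is d⁶ (9 − 3 = 6).
Electron filling gives t2g^6 e_g^0.
The orbital stabilization is -2.4Δo = -2.4 × 316 = -758 kJ/mol.
High-spin d⁶ would be t2g^4 e_g^2 with 1 pair; low-spin has 3, so 2 excess pairs cost +2P = +576 kJ/mol.
Combining: -758 + 576 = -182 kJ/mol.

-182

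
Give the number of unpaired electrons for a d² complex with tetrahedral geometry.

2

With tetrahedral geometry the complex is necessarily high-spin.
Configuration: e² t₂⁰, giving 2 unpaired electrons.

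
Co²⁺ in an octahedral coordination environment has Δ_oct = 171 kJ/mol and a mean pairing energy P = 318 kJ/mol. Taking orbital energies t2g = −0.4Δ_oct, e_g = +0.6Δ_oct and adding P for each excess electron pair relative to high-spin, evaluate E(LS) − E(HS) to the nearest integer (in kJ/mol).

147

Co²⁺: group 9, so d-count = 9 − 2 = 7.
In the high-spin limit (t2g^5 e_g^2) the orbital term is -0.8Δ_oct = -137 kJ/mol, with no excess pairing.
Low-spin: t2g^6 e_g^1, orbital CFSE = -1.8Δ_oct = -308 kJ/mol; plus 1 excess pair × P = +318 kJ/mol; total 10 kJ/mol.
The difference is 10 − (-137) = 147 kJ/mol, so high-spin lies lower.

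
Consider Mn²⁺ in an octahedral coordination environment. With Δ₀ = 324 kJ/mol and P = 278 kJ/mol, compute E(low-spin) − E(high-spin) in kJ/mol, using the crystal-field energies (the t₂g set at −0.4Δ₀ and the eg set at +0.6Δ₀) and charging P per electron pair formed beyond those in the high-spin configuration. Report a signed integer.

Mn sits in group 7; removing 2 electrons leaves Mn²⁺ with 7 − 2 = 5 d electrons.
High-spin d⁵ fills as t₂g³ eg² with CFSE 3(−0.4) + 2(+0.6) = 0.0Δ₀ = 0 kJ/mol.
Low-spin: t₂g⁵ eg⁰, orbital CFSE = -2.0Δ₀ = -648 kJ/mol; plus 2 excess pairs × P = +556 kJ/mol; total -92 kJ/mol.
The difference is -92 − (0) = -92 kJ/mol, so low-spin lies lower.

-92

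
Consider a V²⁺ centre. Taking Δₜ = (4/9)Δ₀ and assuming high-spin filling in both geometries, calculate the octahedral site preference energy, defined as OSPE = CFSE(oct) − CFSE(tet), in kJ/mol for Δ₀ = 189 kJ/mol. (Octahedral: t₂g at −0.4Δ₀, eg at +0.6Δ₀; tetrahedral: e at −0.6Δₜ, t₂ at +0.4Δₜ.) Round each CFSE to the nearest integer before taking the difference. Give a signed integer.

-160

Group 5 minus oxidation state +2 gives a d³ configuration for V²⁺.
In an octahedral site d³ (HS) is t₂g³ eg⁰, giving CFSE(oct) = -1.2Δ₀ = -227 kJ/mol.
Tetrahedral e² t₂¹ gives -0.8Δₜ = -0.8 × (4/9) × 189 = -67 kJ/mol.
OSPE = -227 − (-67) = -160 kJ/mol.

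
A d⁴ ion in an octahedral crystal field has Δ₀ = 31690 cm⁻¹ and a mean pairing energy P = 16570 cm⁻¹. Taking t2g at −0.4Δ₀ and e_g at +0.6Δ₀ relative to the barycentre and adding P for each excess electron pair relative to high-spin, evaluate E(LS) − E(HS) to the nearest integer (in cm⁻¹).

-15120

High-spin: t2g^3 e_g^1, CFSE = -0.6Δ₀ = -19014 cm⁻¹.
For low-spin the configuration is t2g^4 e_g^0: orbital energy -1.6 × 31690 = -50704 cm⁻¹, and 1 additional pair relative to high-spin adds 16570 cm⁻¹, giving -34134 cm⁻¹.
E(LS) − E(HS) = -34134 − (-19014) = -15120 cm⁻¹.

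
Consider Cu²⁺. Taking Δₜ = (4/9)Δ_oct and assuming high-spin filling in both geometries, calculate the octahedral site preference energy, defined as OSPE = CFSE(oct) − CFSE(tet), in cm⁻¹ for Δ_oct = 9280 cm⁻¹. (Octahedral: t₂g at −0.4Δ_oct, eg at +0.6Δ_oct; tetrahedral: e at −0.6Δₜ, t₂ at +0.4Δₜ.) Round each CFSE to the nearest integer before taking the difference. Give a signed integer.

-3918

Group 11 minus oxidation state +2 gives a d⁹ configuration for Cu²⁺.
In an octahedral site d⁹ (HS) is t2g^6 e_g^3, giving CFSE(oct) = -0.6Δ_oct = -5568 cm⁻¹.
Tetrahedral: e^4 t2^5, CFSE = 4(−0.6) + 5(+0.4) = -0.4Δₜ = -0.4 × (4/9) × 9280 = -1650 cm⁻¹.
Subtracting, OSPE = -5568 − (-1650) = -3918 cm⁻¹.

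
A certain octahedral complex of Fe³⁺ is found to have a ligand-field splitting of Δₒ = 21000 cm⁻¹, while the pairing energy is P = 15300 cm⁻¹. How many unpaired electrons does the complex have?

1

Fe is in group 8, so Fe³⁺ is d⁵ (8 − 3 = 5).
Here Δₒ > P (21000 > 15300), so the low-spin state is favoured.
That gives t₂g⁵ eg⁰.
Unpaired electrons: 1.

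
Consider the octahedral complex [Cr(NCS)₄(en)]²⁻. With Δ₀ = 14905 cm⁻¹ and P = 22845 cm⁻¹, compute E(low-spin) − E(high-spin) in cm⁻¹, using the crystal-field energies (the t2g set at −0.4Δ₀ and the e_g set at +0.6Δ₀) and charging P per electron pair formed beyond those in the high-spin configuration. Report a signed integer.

7940

Ligand charges: 4×(-1) from NCS⁻ and 1×(+0) from en sum to -4; with overall charge -2, Cr is +2.
Cr sits in group 6; removing 2 electrons leaves Cr²⁺ with 6 − 2 = 4 d electrons.
In the high-spin limit (t2g^3 e_g^1) the orbital term is -0.6Δ₀ = -8943 cm⁻¹, with no excess pairing.
Low-spin: t2g^4 e_g^0, orbital CFSE = -1.6Δ₀ = -23848 cm⁻¹; plus 1 excess pair × P = +22845 cm⁻¹; total -1003 cm⁻¹.
Thus E(LS) − E(HS) = 7940 cm⁻¹.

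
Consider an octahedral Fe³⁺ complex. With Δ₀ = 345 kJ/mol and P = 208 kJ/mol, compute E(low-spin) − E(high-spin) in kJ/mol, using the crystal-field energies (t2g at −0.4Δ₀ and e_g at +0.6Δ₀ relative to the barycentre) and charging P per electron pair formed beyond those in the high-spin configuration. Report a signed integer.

-274

Fe sits in group 8; removing 3 electrons leaves Fe³⁺ with 8 − 3 = 5 d electrons.
High-spin: t2g^3 e_g^2, CFSE = 0.0Δ₀ = 0 kJ/mol.
Low-spin: t2g^5 e_g^0, orbital CFSE = -2.0Δ₀ = -690 kJ/mol; plus 2 excess pairs × P = +416 kJ/mol; total -274 kJ/mol.
The difference is -274 − (0) = -274 kJ/mol, so low-spin lies lower.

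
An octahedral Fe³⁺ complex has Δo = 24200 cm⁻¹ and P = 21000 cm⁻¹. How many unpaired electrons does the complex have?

1

Fe is in group 8, so Fe³⁺ is d⁵ (8 − 3 = 5).
Δo > P, so pairing is preferred: the ground state is low-spin.
That gives t₂g⁵ eg⁰.
Unpaired electrons: 1.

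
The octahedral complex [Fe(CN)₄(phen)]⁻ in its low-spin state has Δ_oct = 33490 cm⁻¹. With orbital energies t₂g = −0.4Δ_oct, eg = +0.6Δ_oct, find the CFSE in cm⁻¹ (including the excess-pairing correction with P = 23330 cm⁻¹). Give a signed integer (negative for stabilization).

Ligand charges: 4×(-1) from CN⁻ and 1×(+0) from phen sum to -4; with overall charge -1, Fe is +3.
Group 8 minus oxidation state +3 gives a d⁵ configuration for Fe³⁺.
The d⁵ electrons fill as t₂g⁵ eg⁰.
CFSE(orbital) = 5×(-0.4Δ_oct) + 0×(0.6Δ_oct) = -2.0Δ_oct; with Δ_oct = 33490 cm⁻¹ that is -66980 cm⁻¹.
Pairing penalty: 2 pairs vs 0 in the high-spin reference → 2 extra × P = 46660 cm⁻¹.
Net CFSE = -66980 + 46660 = -20320 cm⁻¹.

-20320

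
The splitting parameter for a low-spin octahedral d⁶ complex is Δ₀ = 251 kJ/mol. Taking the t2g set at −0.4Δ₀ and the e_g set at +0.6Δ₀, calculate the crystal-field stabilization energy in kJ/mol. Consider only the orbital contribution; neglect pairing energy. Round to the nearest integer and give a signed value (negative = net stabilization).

The d⁶ electrons fill as t2g^6 e_g^0.
Orbital CFSE = 6(-0.4) + 0(0.6) = -2.4Δ₀ = -2.4 × 251 = -602 kJ/mol.

-602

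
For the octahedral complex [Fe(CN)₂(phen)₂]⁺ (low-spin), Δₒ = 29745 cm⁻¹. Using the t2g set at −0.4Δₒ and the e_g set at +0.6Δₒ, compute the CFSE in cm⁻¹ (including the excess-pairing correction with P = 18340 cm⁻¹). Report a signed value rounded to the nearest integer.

-22810

Ligand charges: 2×(-1) from CN⁻ and 2×(+0) from phen sum to -2; with overall charge +1, Fe is +3.
Fe is in group 8, so Fe³⁺ is d⁵ (8 − 3 = 5).
The d⁵ electrons fill as t2g^5 e_g^0.
Orbital CFSE = 5(-0.4) + 0(0.6) = -2.0Δₒ = -2.0 × 29745 = -59490 cm⁻¹.
Relative to high-spin t2g^3 e_g^2 (0 paired), the low-spin configuration has 2 additional pairs, contributing +2 × 18340 = +36680 cm⁻¹.
Overall CFSE = -59490 + 36680 = -22810 cm⁻¹.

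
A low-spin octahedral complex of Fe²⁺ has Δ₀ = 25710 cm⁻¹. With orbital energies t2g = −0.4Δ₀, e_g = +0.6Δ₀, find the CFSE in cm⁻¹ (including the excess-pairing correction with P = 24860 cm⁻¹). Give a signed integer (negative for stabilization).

-11984

Group 8 minus oxidation state +2 gives a d⁶ configuration for Fe²⁺.
The d⁶ electrons fill as t2g^6 e_g^0.
CFSE(orbital) = 6×(-0.4Δ₀) + 0×(0.6Δ₀) = -2.4Δ₀; with Δ₀ = 25710 cm⁻¹ that is -61704 cm⁻¹.
Pairing penalty: 3 pairs vs 1 in the high-spin reference → 2 extra × P = 49720 cm⁻¹.
Combining: -61704 + 49720 = -11984 cm⁻¹.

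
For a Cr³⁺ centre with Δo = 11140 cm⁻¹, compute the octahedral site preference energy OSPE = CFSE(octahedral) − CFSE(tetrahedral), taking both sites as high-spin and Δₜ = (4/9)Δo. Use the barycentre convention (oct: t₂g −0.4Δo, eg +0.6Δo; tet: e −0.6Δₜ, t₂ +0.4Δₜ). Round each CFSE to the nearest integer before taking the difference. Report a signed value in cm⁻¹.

-9407

Cr sits in group 6; removing 3 electrons leaves Cr³⁺ with 6 − 3 = 3 d electrons.
Octahedral high-spin t2g^3 e_g^0: CFSE = -1.2 × 11140 = -13368 cm⁻¹.
Tetrahedral: e^2 t2^1, CFSE = 2(−0.6) + 1(+0.4) = -0.8Δₜ = -0.8 × (4/9) × 11140 = -3961 cm⁻¹.
Subtracting, OSPE = -13368 − (-3961) = -9407 cm⁻¹.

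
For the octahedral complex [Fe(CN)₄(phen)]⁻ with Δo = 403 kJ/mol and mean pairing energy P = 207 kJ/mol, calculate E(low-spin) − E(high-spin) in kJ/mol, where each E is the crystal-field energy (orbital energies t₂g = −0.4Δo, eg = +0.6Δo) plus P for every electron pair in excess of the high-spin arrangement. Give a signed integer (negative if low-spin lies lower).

Ligand charges: 4×(-1) from CN⁻ and 1×(+0) from phen sum to -4; with overall charge -1, Fe is +3.
Group 8 minus oxidation state +3 gives a d⁵ configuration for Fe³⁺.
High-spin: t₂g³ eg², CFSE = 0.0Δo = 0 kJ/mol.
For low-spin the configuration is t₂g⁵ eg⁰: orbital energy -2.0 × 403 = -806 kJ/mol, and 2 additional pairs relative to high-spin add 414 kJ/mol, giving -392 kJ/mol.
Thus E(LS) − E(HS) = -392 kJ/mol.

-392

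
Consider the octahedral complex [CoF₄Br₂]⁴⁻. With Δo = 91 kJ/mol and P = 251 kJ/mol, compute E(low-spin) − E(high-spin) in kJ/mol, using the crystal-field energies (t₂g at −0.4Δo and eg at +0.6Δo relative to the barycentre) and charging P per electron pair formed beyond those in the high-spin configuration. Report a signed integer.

Ligand charges: 4×(-1) from F⁻ and 2×(-1) from Br⁻ sum to -6; with overall charge -4, Co is +2.
Group 9 minus oxidation state +2 gives a d⁷ configuration for Co²⁺.
High-spin d⁷ fills as t₂g⁵ eg² with CFSE 5(−0.4) + 2(+0.6) = -0.8Δo = -73 kJ/mol.
Low-spin t₂g⁶ eg¹ gives -1.8Δo = -164 kJ/mol, but forming 1 extra pair costs 1P = 251 kJ/mol, so E(LS) = -164 + 251 = 87 kJ/mol.
Thus E(LS) − E(HS) = 160 kJ/mol.

160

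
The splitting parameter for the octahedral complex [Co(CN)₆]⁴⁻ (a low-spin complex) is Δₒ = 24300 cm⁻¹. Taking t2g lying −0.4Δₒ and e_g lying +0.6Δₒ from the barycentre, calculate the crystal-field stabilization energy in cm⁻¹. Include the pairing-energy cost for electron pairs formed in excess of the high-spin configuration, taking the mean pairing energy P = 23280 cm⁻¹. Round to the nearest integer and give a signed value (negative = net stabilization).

Each CN⁻ contributes -1; 6 × (-1) = -6. With overall charge -4, Co is in the +2 oxidation state.
Co²⁺: group 9, so d-count = 9 − 2 = 7.
Configuration: t2g^6 e_g^1.
Orbital CFSE = 6(-0.4) + 1(0.6) = -1.8Δₒ = -1.8 × 24300 = -43740 cm⁻¹.
Pairing penalty: 3 pairs vs 2 in the high-spin reference → 1 extra × P = 23280 cm⁻¹.
Combining: -43740 + 23280 = -20460 cm⁻¹.

-20460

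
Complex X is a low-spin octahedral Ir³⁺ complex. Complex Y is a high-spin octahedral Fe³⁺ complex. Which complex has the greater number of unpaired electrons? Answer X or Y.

X: Ir³⁺: group 9, so d-count = 9 − 3 = 6; t2g^6 e_g^0 → 0 unpaired.
Y: Group 8 minus oxidation state +3 gives a d⁵ configuration for Fe³⁺; t2g^3 e_g^2 → 5 unpaired.
So Y has more unpaired electrons.

Y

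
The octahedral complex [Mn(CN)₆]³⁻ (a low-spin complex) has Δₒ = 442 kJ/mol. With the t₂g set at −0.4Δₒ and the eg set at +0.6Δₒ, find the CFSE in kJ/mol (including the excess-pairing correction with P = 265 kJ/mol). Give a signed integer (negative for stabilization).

-442

Each CN⁻ contributes -1; 6 × (-1) = -6. With overall charge -3, Mn is in the +3 oxidation state.
Mn is in group 7, so Mn³⁺ is d⁴ (7 − 3 = 4).
The d⁴ electrons fill as t₂g⁴ eg⁰.
CFSE(orbital) = 4×(-0.4Δₒ) + 0×(0.6Δₒ) = -1.6Δₒ; with Δₒ = 442 kJ/mol that is -707 kJ/mol.
High-spin d⁴ would be t₂g³ eg¹ with 0 pairs; low-spin has 1, so 1 excess pair costs +1P = +265 kJ/mol.
Net CFSE = -707 + 265 = -442 kJ/mol.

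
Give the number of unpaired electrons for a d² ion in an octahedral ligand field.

2

Configuration: t₂g² eg⁰, giving 2 unpaired electrons.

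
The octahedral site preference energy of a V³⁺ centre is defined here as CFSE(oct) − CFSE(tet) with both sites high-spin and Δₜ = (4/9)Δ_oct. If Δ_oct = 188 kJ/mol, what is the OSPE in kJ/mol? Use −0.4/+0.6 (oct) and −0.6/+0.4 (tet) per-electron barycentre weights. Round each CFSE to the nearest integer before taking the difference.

-50

Group 5 minus oxidation state +3 gives a d² configuration for V³⁺.
Octahedral (high-spin): t2g^2 e_g^0, CFSE = 2(−0.4) + 0(+0.6) = -0.8Δ_oct = -0.8 × 188 = -150 kJ/mol.
Tetrahedral e^2 t2^0 gives -1.2Δₜ = -1.2 × (4/9) × 188 = -100 kJ/mol.
Subtracting, OSPE = -150 − (-100) = -50 kJ/mol.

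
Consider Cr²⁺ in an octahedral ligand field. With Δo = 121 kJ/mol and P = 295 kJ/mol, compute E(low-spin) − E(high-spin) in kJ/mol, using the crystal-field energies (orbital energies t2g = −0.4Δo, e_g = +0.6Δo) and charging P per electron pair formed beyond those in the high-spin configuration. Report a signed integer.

Cr²⁺: group 6, so d-count = 6 − 2 = 4.
High-spin d⁴ fills as t2g^3 e_g^1 with CFSE 3(−0.4) + 1(+0.6) = -0.6Δo = -73 kJ/mol.
Low-spin t2g^4 e_g^0 gives -1.6Δo = -194 kJ/mol, but forming 1 extra pair costs 1P = 295 kJ/mol, so E(LS) = -194 + 295 = 101 kJ/mol.
E(LS) − E(HS) = 101 − (-73) = 174 kJ/mol.

174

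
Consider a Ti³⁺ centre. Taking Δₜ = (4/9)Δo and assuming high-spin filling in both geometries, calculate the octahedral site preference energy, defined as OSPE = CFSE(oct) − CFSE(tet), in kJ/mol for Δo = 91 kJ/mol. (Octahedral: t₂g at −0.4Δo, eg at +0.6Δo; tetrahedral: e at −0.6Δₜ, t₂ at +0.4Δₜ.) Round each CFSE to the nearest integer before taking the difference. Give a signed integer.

Ti³⁺: group 4, so d-count = 4 − 3 = 1.
Octahedral high-spin t₂g¹ eg⁰: CFSE = -0.4 × 91 = -36 kJ/mol.
Tetrahedral e¹ t₂⁰ gives -0.6Δₜ = -0.6 × (4/9) × 91 = -24 kJ/mol.
OSPE = CFSE(oct) − CFSE(tet) = -36 − (-24) = -12 kJ/mol.

-12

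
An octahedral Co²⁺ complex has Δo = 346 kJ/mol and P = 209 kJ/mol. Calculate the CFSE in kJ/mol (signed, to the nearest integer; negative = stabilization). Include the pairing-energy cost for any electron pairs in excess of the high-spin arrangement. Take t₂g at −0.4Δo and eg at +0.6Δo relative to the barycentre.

-414

Co is in group 9, so Co²⁺ is d⁷ (9 − 2 = 7).
Here Δo > P (346 > 209), so the low-spin state is favoured.
Filling d⁷ accordingly: t₂g⁶ eg¹.
Orbital CFSE = -1.8Δo = -1.8 × 346 = -623 kJ/mol.
Excess pairs vs high-spin: 3 − 2 = 1; pairing cost = +209 kJ/mol.
Net CFSE = -623 + 209 = -414 kJ/mol.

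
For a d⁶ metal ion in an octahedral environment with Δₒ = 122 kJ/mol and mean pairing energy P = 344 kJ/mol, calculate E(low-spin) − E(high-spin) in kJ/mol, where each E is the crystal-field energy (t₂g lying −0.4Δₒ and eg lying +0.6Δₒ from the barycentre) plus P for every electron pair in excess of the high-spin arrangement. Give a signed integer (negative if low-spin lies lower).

444

High-spin: t₂g⁴ eg², CFSE = -0.4Δₒ = -49 kJ/mol.
For low-spin the configuration is t₂g⁶ eg⁰: orbital energy -2.4 × 122 = -293 kJ/mol, and 2 additional pairs relative to high-spin add 688 kJ/mol, giving 395 kJ/mol.
Thus E(LS) − E(HS) = 444 kJ/mol.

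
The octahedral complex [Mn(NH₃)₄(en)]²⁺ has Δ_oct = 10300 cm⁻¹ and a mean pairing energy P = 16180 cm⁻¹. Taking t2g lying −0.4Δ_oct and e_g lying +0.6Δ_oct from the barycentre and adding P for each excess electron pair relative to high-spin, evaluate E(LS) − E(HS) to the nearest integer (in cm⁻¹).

11760

Ligand charges: 4×(+0) from NH₃ and 1×(+0) from en sum to +0; with overall charge +2, Mn is +2.
Mn sits in group 7; removing 2 electrons leaves Mn²⁺ with 7 − 2 = 5 d electrons.
High-spin d⁵ fills as t2g^3 e_g^2 with CFSE 3(−0.4) + 2(+0.6) = 0.0Δ_oct = 0 cm⁻¹.
Low-spin t2g^5 e_g^0 gives -2.0Δ_oct = -20600 cm⁻¹, but forming 2 extra pairs costs 2P = 32360 cm⁻¹, so E(LS) = -20600 + 32360 = 11760 cm⁻¹.
Thus E(LS) − E(HS) = 11760 cm⁻¹.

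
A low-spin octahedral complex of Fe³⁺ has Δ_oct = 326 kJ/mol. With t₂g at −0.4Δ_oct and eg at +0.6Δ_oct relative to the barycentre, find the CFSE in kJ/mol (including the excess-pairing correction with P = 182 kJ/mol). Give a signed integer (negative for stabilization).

Fe³⁺: group 8, so d-count = 8 − 3 = 5.
The d⁵ electrons fill as t₂g⁵ eg⁰.
Orbital CFSE = 5(-0.4) + 0(0.6) = -2.0Δ_oct = -2.0 × 326 = -652 kJ/mol.
Relative to high-spin t₂g³ eg² (0 paired), the low-spin configuration has 2 additional pairs, contributing +2 × 182 = +364 kJ/mol.
Overall CFSE = -652 + 364 = -288 kJ/mol.

-288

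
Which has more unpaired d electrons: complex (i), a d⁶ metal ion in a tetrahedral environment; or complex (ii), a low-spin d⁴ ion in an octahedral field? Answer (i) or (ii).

(i)

(i): Tetrahedral fields are weak (Δₜ ≈ 4/9 Δₒ), so electrons fill high-spin; e³ t₂³ → 4 unpaired.
(ii): t₂g⁴ eg⁰ → 2 unpaired.
So (i) has more unpaired electrons.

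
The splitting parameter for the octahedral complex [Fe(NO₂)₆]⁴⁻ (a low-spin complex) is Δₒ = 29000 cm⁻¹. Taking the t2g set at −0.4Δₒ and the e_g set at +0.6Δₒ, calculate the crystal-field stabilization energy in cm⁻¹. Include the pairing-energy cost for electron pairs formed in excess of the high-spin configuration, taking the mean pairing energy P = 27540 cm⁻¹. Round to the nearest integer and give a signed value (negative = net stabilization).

-14520

Each NO₂⁻ contributes -1; 6 × (-1) = -6. With overall charge -4, Fe is in the +2 oxidation state.
Fe sits in group 8; removing 2 electrons leaves Fe²⁺ with 8 − 2 = 6 d electrons.
Configuration: t2g^6 e_g^0.
The orbital stabilization is -2.4Δₒ = -2.4 × 29000 = -69600 cm⁻¹.
Relative to high-spin t2g^4 e_g^2 (1 paired), the low-spin configuration has 2 additional pairs, contributing +2 × 27540 = +55080 cm⁻¹.
Combining: -69600 + 55080 = -14520 cm⁻¹.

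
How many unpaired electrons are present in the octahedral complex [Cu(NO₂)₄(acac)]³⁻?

1

Ligand charges: 4×(-1) from NO₂⁻ and 1×(-1) from acac⁻ sum to -5; with overall charge -3, Cu is +2.
Cu is in group 11, so Cu²⁺ is d⁹ (11 − 2 = 9).
Configuration: t₂g⁶ eg³, giving 1 unpaired electron.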